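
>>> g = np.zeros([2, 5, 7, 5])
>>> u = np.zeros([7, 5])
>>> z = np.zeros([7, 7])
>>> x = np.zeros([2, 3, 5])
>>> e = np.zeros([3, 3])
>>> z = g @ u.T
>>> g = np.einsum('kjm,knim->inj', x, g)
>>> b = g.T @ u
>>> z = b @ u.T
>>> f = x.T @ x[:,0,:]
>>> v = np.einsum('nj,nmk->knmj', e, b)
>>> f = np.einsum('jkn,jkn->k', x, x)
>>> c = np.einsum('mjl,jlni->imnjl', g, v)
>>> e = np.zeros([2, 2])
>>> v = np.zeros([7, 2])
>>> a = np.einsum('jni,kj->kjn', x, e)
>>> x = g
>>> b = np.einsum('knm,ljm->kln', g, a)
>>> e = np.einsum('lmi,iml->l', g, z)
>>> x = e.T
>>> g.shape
(7, 5, 3)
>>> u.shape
(7, 5)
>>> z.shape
(3, 5, 7)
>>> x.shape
(7,)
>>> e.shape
(7,)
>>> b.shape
(7, 2, 5)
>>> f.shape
(3,)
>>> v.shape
(7, 2)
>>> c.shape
(3, 7, 5, 5, 3)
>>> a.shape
(2, 2, 3)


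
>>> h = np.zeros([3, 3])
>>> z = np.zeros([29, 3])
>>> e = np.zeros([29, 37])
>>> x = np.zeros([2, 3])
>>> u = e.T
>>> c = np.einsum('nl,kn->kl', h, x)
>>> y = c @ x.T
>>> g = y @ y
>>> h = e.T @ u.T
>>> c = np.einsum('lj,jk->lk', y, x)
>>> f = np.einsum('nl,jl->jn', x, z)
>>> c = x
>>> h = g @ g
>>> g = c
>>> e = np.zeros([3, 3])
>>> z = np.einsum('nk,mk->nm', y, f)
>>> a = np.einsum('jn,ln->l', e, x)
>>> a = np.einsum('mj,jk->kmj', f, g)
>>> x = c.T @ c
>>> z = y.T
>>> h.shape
(2, 2)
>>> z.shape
(2, 2)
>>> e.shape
(3, 3)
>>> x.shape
(3, 3)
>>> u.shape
(37, 29)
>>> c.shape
(2, 3)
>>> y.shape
(2, 2)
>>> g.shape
(2, 3)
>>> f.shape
(29, 2)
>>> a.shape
(3, 29, 2)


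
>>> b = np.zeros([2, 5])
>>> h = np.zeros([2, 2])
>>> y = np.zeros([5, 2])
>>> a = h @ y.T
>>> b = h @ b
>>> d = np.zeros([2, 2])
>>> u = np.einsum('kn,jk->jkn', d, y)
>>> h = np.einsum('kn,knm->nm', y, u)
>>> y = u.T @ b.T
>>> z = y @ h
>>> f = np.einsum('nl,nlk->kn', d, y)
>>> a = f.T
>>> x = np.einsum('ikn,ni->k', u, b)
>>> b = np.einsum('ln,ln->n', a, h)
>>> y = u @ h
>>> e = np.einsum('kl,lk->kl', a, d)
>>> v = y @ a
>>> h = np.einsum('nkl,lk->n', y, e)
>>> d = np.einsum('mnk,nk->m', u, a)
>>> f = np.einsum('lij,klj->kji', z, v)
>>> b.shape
(2,)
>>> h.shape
(5,)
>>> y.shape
(5, 2, 2)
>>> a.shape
(2, 2)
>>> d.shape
(5,)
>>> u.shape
(5, 2, 2)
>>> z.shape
(2, 2, 2)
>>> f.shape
(5, 2, 2)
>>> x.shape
(2,)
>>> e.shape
(2, 2)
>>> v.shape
(5, 2, 2)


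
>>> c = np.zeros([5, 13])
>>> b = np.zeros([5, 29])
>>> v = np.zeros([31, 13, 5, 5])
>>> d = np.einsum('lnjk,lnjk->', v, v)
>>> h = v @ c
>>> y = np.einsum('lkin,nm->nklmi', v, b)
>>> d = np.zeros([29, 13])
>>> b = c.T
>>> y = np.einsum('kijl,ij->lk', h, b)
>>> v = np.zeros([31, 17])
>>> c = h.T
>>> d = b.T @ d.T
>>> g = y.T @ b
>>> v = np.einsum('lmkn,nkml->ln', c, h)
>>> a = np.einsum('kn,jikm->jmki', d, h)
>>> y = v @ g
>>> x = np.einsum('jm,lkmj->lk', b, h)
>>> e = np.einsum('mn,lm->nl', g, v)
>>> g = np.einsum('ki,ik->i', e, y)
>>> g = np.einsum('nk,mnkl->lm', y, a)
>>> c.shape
(13, 5, 13, 31)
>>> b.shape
(13, 5)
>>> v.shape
(13, 31)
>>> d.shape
(5, 29)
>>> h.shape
(31, 13, 5, 13)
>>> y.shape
(13, 5)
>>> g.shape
(13, 31)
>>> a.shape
(31, 13, 5, 13)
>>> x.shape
(31, 13)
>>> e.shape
(5, 13)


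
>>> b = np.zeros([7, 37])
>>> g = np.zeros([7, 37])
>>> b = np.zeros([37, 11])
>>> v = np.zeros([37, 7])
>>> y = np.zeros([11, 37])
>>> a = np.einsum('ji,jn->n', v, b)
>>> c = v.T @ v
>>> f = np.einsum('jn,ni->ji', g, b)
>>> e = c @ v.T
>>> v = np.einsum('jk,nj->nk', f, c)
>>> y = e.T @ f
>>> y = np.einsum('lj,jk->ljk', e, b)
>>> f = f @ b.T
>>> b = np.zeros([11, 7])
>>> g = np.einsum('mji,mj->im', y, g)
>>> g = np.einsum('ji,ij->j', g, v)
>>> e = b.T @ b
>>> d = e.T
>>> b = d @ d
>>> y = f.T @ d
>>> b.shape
(7, 7)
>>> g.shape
(11,)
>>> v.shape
(7, 11)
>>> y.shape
(37, 7)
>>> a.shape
(11,)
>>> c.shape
(7, 7)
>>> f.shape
(7, 37)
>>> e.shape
(7, 7)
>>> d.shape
(7, 7)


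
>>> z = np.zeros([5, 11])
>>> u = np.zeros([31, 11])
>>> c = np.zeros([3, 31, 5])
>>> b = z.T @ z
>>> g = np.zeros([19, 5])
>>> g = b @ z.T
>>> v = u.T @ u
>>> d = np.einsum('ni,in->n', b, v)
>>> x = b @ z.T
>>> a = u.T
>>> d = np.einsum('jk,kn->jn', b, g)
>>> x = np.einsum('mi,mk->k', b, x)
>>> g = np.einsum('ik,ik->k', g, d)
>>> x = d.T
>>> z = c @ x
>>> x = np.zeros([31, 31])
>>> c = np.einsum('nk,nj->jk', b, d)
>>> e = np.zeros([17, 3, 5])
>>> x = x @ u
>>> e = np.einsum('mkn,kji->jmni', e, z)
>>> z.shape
(3, 31, 11)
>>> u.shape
(31, 11)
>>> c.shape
(5, 11)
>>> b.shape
(11, 11)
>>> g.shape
(5,)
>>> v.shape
(11, 11)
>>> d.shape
(11, 5)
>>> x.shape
(31, 11)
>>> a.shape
(11, 31)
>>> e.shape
(31, 17, 5, 11)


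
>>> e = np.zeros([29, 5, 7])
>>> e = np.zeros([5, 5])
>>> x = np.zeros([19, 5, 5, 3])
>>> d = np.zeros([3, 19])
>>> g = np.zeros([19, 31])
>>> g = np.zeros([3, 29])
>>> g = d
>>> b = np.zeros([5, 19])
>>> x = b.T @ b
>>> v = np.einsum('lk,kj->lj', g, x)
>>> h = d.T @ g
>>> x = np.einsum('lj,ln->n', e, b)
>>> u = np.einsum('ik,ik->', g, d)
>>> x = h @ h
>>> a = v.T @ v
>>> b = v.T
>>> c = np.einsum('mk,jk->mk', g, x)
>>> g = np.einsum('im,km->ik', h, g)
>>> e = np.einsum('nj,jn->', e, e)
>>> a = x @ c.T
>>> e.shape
()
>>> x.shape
(19, 19)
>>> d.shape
(3, 19)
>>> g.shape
(19, 3)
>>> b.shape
(19, 3)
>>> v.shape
(3, 19)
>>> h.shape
(19, 19)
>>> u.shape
()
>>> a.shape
(19, 3)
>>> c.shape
(3, 19)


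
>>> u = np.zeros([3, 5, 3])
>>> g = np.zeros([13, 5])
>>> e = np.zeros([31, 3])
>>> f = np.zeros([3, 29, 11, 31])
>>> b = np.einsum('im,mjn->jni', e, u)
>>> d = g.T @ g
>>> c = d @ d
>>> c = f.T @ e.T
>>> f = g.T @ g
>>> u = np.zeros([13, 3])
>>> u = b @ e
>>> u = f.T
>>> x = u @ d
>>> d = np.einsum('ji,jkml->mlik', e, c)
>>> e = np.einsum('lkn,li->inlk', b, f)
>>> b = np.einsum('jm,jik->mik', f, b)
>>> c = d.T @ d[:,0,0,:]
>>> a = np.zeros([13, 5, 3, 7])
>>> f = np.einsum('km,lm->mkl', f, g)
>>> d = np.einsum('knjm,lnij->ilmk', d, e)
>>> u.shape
(5, 5)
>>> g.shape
(13, 5)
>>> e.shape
(5, 31, 5, 3)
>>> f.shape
(5, 5, 13)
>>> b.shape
(5, 3, 31)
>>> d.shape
(5, 5, 11, 29)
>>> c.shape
(11, 3, 31, 11)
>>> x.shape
(5, 5)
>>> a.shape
(13, 5, 3, 7)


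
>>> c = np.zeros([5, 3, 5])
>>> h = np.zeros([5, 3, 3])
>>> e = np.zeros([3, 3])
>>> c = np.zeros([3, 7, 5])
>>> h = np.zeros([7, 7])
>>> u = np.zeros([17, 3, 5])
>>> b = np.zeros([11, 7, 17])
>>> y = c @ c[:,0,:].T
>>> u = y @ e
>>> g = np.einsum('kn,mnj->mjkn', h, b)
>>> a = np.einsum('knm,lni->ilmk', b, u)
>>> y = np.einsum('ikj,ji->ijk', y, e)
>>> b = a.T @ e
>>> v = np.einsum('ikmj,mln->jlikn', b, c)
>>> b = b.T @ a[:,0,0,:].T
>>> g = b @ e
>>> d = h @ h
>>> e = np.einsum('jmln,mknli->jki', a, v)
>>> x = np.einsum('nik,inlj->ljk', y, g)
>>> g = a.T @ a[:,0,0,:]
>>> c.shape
(3, 7, 5)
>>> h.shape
(7, 7)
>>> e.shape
(3, 7, 5)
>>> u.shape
(3, 7, 3)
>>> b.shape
(3, 3, 17, 3)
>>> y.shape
(3, 3, 7)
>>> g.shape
(11, 17, 3, 11)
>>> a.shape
(3, 3, 17, 11)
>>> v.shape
(3, 7, 11, 17, 5)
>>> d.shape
(7, 7)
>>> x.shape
(17, 3, 7)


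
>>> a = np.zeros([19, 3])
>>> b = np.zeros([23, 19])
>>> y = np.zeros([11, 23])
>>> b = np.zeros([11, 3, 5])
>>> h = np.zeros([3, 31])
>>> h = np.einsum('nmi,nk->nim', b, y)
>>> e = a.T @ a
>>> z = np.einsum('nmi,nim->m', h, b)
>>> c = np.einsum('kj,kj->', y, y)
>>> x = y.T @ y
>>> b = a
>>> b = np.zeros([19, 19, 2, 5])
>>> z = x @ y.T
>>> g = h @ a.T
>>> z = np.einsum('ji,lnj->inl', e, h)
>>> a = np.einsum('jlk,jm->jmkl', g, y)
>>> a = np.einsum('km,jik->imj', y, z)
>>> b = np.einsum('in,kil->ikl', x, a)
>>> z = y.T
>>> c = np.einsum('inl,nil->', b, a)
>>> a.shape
(5, 23, 3)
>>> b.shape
(23, 5, 3)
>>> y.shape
(11, 23)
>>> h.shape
(11, 5, 3)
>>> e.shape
(3, 3)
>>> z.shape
(23, 11)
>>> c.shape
()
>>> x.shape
(23, 23)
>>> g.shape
(11, 5, 19)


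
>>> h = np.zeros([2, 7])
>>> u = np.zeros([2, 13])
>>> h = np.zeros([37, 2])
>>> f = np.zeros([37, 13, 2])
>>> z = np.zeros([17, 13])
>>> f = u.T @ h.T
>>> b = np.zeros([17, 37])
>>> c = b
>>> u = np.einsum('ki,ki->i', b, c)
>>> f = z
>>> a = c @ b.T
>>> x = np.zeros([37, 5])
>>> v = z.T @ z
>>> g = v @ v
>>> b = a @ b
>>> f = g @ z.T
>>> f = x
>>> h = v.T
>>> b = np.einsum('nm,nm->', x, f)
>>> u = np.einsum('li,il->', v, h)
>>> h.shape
(13, 13)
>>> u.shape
()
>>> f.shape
(37, 5)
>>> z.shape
(17, 13)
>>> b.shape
()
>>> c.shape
(17, 37)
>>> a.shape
(17, 17)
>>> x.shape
(37, 5)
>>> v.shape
(13, 13)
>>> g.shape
(13, 13)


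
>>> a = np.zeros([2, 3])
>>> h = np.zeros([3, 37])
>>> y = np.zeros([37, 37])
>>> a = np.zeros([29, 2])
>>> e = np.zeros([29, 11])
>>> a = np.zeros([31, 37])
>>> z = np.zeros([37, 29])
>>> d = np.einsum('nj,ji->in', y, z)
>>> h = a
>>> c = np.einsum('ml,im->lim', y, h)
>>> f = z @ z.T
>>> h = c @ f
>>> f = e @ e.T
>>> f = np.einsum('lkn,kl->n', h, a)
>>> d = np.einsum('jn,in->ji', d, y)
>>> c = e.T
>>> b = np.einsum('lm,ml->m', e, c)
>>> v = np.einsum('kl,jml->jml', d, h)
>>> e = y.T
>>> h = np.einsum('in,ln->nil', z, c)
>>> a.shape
(31, 37)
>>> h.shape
(29, 37, 11)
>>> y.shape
(37, 37)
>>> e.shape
(37, 37)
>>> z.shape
(37, 29)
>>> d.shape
(29, 37)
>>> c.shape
(11, 29)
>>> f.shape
(37,)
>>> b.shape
(11,)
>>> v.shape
(37, 31, 37)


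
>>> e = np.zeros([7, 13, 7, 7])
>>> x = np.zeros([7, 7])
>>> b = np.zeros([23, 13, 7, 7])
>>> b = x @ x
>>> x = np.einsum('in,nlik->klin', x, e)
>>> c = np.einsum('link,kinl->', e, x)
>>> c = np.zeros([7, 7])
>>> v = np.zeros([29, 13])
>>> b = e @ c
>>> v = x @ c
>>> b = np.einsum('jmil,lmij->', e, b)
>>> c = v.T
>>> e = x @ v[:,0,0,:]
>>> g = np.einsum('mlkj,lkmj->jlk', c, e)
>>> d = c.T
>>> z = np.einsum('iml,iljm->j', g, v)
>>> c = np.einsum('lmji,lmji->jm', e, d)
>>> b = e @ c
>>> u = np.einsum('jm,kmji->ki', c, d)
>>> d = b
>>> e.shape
(7, 13, 7, 7)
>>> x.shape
(7, 13, 7, 7)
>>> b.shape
(7, 13, 7, 13)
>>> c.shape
(7, 13)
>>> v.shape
(7, 13, 7, 7)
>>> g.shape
(7, 7, 13)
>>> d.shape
(7, 13, 7, 13)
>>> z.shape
(7,)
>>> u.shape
(7, 7)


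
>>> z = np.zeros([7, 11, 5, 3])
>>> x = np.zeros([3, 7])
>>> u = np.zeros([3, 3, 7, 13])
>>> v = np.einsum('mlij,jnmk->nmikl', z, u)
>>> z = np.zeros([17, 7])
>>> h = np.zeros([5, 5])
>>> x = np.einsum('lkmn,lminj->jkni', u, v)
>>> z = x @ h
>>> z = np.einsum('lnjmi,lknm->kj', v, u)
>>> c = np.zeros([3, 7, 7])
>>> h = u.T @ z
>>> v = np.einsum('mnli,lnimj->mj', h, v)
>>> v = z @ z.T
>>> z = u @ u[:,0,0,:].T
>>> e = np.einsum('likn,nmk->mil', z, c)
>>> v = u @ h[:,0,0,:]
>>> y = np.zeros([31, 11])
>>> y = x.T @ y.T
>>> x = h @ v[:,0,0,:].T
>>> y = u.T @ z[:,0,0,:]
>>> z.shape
(3, 3, 7, 3)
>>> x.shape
(13, 7, 3, 3)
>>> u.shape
(3, 3, 7, 13)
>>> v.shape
(3, 3, 7, 5)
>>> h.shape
(13, 7, 3, 5)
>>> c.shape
(3, 7, 7)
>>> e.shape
(7, 3, 3)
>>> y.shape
(13, 7, 3, 3)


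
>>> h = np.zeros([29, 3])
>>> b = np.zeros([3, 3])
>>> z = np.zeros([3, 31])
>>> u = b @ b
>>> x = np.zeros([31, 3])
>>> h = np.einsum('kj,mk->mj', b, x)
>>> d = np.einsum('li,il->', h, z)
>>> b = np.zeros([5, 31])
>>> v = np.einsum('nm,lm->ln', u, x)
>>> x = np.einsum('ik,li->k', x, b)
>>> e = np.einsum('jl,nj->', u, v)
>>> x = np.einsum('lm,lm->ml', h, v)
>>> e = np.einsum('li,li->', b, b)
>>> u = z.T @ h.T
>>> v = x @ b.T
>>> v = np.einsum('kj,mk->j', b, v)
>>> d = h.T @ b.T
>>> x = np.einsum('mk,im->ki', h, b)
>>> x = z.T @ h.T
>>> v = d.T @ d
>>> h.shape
(31, 3)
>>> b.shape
(5, 31)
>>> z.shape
(3, 31)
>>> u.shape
(31, 31)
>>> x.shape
(31, 31)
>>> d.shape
(3, 5)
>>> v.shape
(5, 5)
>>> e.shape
()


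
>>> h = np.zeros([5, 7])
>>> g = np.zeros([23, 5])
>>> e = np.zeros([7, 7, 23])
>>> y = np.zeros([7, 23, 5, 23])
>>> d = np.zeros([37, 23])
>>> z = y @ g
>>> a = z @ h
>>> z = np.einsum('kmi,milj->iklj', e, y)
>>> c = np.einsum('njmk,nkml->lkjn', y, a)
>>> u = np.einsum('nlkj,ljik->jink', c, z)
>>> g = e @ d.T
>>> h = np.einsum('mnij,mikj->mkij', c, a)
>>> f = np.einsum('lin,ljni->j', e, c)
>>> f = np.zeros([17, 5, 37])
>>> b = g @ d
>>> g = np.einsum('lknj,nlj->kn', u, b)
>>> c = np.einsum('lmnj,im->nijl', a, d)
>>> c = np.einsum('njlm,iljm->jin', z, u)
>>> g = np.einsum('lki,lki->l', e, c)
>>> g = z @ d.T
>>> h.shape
(7, 5, 23, 7)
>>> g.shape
(23, 7, 5, 37)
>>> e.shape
(7, 7, 23)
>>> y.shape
(7, 23, 5, 23)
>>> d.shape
(37, 23)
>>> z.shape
(23, 7, 5, 23)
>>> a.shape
(7, 23, 5, 7)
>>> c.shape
(7, 7, 23)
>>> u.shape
(7, 5, 7, 23)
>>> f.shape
(17, 5, 37)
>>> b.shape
(7, 7, 23)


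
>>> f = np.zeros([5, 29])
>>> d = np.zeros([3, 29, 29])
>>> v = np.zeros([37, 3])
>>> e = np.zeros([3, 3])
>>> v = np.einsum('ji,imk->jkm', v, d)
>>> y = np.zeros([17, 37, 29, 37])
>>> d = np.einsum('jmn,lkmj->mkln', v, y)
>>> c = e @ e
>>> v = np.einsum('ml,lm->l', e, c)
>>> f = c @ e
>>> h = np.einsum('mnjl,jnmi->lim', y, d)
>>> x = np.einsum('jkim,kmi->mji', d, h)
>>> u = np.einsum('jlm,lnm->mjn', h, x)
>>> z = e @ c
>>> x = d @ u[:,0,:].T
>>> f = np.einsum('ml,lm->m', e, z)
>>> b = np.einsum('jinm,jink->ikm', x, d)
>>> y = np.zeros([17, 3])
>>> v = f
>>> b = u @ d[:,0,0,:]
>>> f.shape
(3,)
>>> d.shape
(29, 37, 17, 29)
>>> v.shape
(3,)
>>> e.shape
(3, 3)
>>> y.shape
(17, 3)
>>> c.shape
(3, 3)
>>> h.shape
(37, 29, 17)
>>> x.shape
(29, 37, 17, 17)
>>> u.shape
(17, 37, 29)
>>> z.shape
(3, 3)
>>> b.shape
(17, 37, 29)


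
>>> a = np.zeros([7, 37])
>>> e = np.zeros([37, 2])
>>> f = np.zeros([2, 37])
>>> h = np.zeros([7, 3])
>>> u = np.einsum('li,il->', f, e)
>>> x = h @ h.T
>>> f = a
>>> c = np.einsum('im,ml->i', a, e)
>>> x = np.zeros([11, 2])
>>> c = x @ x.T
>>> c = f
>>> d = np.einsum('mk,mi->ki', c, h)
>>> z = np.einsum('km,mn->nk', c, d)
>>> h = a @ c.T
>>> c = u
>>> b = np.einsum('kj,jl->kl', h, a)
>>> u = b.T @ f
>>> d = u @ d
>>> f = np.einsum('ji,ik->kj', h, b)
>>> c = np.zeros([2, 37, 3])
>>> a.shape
(7, 37)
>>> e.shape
(37, 2)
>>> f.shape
(37, 7)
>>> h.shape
(7, 7)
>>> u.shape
(37, 37)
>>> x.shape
(11, 2)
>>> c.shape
(2, 37, 3)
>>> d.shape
(37, 3)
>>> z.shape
(3, 7)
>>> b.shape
(7, 37)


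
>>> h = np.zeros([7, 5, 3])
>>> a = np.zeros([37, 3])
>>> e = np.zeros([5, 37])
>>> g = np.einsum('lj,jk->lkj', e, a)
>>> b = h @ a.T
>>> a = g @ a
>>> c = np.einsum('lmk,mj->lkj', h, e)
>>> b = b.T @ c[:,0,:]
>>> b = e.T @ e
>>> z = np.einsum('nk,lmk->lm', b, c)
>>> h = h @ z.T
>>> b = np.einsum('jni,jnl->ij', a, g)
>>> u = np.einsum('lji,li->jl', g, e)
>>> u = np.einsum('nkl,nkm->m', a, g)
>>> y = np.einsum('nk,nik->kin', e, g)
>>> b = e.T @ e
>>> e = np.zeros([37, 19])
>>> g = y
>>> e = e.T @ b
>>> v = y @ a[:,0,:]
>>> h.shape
(7, 5, 7)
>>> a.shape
(5, 3, 3)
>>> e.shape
(19, 37)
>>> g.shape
(37, 3, 5)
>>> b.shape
(37, 37)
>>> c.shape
(7, 3, 37)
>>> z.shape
(7, 3)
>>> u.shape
(37,)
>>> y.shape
(37, 3, 5)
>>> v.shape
(37, 3, 3)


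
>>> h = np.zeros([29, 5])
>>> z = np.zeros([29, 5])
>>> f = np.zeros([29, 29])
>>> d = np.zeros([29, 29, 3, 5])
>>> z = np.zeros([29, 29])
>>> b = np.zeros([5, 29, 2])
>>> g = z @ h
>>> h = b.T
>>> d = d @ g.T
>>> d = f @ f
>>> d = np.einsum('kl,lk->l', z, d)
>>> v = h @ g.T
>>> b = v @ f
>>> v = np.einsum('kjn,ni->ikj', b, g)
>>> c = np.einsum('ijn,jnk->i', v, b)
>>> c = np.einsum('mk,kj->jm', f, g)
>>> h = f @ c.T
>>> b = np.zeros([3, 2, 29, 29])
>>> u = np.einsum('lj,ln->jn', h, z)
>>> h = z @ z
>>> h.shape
(29, 29)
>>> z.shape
(29, 29)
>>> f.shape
(29, 29)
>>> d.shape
(29,)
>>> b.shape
(3, 2, 29, 29)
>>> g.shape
(29, 5)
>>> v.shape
(5, 2, 29)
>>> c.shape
(5, 29)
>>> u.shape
(5, 29)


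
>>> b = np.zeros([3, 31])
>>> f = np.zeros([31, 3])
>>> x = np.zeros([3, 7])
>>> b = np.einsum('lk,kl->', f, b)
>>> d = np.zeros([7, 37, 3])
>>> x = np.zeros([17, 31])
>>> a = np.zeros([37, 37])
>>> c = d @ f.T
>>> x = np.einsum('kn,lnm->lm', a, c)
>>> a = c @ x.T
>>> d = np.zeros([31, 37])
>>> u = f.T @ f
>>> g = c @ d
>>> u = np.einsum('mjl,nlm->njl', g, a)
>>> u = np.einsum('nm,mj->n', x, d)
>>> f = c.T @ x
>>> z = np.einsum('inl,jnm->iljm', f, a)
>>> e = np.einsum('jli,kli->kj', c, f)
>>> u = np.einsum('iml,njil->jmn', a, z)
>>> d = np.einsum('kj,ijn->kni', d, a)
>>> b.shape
()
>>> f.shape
(31, 37, 31)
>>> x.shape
(7, 31)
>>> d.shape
(31, 7, 7)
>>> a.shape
(7, 37, 7)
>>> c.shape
(7, 37, 31)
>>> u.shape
(31, 37, 31)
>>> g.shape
(7, 37, 37)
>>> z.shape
(31, 31, 7, 7)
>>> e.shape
(31, 7)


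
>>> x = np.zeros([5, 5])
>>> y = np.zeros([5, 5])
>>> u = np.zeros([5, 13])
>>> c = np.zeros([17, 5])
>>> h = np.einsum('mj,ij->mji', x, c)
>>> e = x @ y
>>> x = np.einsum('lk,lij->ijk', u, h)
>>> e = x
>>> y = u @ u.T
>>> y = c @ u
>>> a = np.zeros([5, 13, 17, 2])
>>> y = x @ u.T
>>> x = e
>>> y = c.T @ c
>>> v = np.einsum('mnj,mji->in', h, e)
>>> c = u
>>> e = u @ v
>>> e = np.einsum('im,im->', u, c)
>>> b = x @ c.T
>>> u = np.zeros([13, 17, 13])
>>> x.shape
(5, 17, 13)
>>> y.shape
(5, 5)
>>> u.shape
(13, 17, 13)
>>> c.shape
(5, 13)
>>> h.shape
(5, 5, 17)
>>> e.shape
()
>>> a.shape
(5, 13, 17, 2)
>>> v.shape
(13, 5)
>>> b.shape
(5, 17, 5)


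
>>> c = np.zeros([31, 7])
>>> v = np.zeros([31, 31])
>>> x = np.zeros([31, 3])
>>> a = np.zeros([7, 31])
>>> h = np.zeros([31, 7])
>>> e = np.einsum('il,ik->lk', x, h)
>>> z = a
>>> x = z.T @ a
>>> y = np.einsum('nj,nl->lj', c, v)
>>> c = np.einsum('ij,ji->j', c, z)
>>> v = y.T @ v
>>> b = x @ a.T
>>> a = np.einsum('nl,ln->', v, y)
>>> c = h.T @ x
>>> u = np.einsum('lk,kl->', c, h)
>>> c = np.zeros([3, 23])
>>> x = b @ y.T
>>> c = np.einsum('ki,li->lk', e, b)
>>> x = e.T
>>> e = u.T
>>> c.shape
(31, 3)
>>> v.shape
(7, 31)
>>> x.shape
(7, 3)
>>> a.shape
()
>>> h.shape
(31, 7)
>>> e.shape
()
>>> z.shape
(7, 31)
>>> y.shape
(31, 7)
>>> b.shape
(31, 7)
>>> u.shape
()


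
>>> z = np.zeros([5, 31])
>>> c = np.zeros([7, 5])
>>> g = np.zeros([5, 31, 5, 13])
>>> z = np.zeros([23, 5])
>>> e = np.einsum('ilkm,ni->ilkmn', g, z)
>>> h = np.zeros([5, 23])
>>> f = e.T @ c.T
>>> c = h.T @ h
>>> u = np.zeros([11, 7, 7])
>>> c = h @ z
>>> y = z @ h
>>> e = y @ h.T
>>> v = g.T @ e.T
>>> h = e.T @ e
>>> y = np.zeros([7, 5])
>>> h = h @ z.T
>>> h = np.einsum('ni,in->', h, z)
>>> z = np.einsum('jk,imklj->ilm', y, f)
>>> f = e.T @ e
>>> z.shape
(23, 31, 13)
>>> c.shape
(5, 5)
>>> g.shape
(5, 31, 5, 13)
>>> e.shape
(23, 5)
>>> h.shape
()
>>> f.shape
(5, 5)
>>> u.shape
(11, 7, 7)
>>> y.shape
(7, 5)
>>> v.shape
(13, 5, 31, 23)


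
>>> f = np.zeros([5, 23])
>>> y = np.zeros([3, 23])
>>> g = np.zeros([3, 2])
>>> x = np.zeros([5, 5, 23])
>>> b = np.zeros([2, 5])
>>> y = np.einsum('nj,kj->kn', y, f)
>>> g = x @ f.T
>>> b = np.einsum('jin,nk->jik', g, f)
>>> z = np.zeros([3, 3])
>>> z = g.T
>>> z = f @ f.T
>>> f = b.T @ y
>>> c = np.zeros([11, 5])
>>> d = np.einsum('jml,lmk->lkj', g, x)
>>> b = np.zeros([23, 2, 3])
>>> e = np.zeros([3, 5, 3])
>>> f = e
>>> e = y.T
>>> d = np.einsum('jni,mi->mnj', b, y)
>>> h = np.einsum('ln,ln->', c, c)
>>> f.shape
(3, 5, 3)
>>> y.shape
(5, 3)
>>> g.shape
(5, 5, 5)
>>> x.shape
(5, 5, 23)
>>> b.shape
(23, 2, 3)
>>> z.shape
(5, 5)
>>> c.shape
(11, 5)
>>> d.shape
(5, 2, 23)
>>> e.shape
(3, 5)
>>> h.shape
()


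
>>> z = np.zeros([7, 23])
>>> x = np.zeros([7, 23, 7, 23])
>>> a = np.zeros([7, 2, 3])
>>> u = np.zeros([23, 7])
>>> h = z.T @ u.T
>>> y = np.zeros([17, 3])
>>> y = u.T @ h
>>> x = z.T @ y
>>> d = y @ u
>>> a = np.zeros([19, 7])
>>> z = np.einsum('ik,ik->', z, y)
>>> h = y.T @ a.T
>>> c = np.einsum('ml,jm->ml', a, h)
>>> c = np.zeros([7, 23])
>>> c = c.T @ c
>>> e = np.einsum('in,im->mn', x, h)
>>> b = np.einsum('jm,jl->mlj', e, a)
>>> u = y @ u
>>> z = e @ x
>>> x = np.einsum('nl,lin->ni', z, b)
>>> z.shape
(19, 23)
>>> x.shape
(19, 7)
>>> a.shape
(19, 7)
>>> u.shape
(7, 7)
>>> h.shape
(23, 19)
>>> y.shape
(7, 23)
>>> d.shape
(7, 7)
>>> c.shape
(23, 23)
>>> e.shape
(19, 23)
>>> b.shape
(23, 7, 19)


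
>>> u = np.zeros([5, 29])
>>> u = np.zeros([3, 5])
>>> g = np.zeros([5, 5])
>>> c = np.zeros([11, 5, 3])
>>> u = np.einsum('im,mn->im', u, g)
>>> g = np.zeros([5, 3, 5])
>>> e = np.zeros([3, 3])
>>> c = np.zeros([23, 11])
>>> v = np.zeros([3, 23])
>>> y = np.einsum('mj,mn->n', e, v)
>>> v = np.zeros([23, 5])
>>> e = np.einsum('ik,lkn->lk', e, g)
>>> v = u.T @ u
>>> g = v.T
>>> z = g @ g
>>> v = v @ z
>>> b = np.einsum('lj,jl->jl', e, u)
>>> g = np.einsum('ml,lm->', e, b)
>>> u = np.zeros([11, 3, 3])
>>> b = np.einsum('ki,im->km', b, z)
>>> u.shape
(11, 3, 3)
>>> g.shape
()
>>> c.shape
(23, 11)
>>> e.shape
(5, 3)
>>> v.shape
(5, 5)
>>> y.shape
(23,)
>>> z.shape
(5, 5)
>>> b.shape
(3, 5)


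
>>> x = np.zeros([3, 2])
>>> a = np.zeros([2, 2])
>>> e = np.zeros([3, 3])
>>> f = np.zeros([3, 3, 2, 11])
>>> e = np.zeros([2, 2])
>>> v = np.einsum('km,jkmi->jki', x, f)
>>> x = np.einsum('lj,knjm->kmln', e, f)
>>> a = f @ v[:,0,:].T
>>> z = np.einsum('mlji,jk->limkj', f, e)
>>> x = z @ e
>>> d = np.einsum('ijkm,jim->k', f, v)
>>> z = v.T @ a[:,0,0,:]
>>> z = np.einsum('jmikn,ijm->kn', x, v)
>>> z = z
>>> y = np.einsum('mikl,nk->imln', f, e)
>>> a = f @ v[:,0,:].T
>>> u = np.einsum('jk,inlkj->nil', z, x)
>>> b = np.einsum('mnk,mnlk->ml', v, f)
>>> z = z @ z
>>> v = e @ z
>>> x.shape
(3, 11, 3, 2, 2)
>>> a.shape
(3, 3, 2, 3)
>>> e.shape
(2, 2)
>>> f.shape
(3, 3, 2, 11)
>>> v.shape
(2, 2)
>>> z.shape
(2, 2)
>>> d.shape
(2,)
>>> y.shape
(3, 3, 11, 2)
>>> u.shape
(11, 3, 3)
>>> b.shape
(3, 2)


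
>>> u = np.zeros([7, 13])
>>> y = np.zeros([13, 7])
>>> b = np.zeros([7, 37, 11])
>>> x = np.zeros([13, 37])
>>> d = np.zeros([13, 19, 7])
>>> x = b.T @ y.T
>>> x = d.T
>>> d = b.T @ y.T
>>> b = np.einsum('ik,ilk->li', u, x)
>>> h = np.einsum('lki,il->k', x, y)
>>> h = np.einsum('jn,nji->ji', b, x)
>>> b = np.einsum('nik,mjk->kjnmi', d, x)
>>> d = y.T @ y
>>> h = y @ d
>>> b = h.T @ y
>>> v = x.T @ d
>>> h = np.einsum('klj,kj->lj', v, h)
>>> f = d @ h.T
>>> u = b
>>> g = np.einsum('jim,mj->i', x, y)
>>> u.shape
(7, 7)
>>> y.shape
(13, 7)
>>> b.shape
(7, 7)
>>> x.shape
(7, 19, 13)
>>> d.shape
(7, 7)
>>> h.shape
(19, 7)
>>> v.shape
(13, 19, 7)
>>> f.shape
(7, 19)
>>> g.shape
(19,)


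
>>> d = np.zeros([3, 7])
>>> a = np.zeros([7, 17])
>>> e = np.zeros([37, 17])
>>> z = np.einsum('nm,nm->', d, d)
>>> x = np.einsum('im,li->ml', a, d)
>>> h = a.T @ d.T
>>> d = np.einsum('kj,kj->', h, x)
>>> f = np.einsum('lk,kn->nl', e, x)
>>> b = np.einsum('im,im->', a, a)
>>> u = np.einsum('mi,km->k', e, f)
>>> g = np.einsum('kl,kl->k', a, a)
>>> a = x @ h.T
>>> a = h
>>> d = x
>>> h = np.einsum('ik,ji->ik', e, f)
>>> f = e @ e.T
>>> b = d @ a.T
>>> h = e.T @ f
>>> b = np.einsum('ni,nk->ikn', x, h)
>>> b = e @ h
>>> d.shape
(17, 3)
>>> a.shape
(17, 3)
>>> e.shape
(37, 17)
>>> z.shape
()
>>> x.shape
(17, 3)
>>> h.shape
(17, 37)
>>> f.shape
(37, 37)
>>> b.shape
(37, 37)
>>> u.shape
(3,)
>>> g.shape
(7,)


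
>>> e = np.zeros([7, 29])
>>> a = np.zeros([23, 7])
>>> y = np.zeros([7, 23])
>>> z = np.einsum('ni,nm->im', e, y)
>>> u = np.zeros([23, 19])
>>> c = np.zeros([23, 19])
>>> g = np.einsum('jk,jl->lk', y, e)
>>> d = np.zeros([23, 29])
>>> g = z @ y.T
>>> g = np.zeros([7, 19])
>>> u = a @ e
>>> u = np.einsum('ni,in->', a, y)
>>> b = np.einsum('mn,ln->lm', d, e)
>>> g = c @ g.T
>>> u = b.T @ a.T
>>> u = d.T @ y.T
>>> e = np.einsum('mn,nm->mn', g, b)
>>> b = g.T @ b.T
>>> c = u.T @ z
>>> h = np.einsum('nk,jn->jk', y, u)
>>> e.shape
(23, 7)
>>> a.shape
(23, 7)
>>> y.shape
(7, 23)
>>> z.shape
(29, 23)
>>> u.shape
(29, 7)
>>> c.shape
(7, 23)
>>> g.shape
(23, 7)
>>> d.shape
(23, 29)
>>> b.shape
(7, 7)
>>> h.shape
(29, 23)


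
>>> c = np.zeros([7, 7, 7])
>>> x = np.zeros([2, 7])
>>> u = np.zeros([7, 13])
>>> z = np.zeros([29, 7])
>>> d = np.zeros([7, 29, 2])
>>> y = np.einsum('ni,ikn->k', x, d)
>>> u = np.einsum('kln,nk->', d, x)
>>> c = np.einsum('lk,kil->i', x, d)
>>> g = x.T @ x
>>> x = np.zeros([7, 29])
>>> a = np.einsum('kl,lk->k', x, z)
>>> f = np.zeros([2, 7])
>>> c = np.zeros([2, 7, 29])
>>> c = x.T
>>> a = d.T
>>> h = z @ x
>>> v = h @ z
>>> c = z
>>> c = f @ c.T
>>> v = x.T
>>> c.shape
(2, 29)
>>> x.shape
(7, 29)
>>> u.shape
()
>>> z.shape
(29, 7)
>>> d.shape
(7, 29, 2)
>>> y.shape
(29,)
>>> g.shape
(7, 7)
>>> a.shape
(2, 29, 7)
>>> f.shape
(2, 7)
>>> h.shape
(29, 29)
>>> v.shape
(29, 7)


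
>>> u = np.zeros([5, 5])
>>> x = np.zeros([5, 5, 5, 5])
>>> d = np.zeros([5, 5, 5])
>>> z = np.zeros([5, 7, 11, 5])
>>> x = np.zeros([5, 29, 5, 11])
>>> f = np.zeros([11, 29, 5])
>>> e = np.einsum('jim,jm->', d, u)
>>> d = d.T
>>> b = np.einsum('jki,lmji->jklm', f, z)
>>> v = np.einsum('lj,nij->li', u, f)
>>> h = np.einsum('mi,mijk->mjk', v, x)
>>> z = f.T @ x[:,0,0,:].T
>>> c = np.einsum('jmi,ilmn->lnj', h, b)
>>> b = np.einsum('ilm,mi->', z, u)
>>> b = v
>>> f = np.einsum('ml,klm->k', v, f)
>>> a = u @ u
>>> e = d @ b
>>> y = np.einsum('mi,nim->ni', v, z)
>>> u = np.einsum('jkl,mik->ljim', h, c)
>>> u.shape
(11, 5, 7, 29)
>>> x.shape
(5, 29, 5, 11)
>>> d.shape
(5, 5, 5)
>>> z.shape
(5, 29, 5)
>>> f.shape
(11,)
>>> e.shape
(5, 5, 29)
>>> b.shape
(5, 29)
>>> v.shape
(5, 29)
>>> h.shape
(5, 5, 11)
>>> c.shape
(29, 7, 5)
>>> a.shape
(5, 5)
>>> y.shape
(5, 29)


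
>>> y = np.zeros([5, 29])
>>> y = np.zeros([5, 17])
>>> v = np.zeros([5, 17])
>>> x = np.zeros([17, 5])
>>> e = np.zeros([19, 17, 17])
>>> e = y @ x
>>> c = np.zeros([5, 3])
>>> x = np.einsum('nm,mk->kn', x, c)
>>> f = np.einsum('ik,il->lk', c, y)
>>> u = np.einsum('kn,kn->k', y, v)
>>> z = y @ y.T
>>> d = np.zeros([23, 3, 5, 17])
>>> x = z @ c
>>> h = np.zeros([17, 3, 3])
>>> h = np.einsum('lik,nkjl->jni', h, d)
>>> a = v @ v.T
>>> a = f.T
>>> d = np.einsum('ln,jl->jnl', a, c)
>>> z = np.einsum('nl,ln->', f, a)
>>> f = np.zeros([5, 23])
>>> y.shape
(5, 17)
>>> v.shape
(5, 17)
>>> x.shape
(5, 3)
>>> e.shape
(5, 5)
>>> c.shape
(5, 3)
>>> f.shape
(5, 23)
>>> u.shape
(5,)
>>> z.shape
()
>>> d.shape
(5, 17, 3)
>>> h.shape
(5, 23, 3)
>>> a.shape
(3, 17)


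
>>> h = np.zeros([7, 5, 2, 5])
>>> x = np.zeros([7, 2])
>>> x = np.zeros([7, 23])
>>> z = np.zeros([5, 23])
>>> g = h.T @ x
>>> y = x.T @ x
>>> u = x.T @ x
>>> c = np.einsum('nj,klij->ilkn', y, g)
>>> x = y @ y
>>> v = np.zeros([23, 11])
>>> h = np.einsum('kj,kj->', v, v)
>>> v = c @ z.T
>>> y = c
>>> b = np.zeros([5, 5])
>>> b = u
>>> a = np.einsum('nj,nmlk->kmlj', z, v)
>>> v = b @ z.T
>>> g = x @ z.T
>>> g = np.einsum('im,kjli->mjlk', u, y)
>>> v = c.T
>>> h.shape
()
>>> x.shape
(23, 23)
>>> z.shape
(5, 23)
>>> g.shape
(23, 2, 5, 5)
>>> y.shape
(5, 2, 5, 23)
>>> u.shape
(23, 23)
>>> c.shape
(5, 2, 5, 23)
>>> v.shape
(23, 5, 2, 5)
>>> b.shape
(23, 23)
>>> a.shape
(5, 2, 5, 23)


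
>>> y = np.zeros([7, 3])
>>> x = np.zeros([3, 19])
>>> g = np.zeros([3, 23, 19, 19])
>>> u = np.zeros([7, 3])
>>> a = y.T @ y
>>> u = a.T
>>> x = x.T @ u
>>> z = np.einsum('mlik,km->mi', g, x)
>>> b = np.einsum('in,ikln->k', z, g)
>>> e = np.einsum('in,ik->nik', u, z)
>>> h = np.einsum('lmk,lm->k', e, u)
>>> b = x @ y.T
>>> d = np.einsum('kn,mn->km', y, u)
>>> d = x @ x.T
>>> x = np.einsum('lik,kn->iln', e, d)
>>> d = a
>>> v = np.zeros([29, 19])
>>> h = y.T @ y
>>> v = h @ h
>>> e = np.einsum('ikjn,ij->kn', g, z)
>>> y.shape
(7, 3)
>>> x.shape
(3, 3, 19)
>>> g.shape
(3, 23, 19, 19)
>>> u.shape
(3, 3)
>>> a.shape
(3, 3)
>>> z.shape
(3, 19)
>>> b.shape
(19, 7)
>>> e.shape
(23, 19)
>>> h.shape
(3, 3)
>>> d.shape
(3, 3)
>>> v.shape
(3, 3)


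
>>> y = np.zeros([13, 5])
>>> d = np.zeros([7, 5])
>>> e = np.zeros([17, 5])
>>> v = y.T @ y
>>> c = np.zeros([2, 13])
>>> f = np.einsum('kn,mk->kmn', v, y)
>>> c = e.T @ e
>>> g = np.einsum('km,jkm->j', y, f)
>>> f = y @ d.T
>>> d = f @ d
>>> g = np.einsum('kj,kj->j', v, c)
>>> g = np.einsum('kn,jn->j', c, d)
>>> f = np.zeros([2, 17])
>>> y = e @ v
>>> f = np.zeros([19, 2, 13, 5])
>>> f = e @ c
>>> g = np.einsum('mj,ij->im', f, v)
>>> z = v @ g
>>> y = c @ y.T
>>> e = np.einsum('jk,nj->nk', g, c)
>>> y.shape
(5, 17)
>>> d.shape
(13, 5)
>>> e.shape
(5, 17)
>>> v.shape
(5, 5)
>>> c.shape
(5, 5)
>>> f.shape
(17, 5)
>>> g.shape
(5, 17)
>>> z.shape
(5, 17)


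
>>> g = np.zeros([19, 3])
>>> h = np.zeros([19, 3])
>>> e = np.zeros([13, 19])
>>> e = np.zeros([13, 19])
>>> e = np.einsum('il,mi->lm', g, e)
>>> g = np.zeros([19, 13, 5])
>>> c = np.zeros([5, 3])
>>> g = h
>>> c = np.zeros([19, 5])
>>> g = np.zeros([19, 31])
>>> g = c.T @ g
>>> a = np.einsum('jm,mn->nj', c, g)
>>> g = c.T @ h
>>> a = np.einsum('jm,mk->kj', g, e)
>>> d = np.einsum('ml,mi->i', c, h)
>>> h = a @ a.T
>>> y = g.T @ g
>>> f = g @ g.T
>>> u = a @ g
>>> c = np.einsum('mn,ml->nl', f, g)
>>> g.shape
(5, 3)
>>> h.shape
(13, 13)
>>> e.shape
(3, 13)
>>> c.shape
(5, 3)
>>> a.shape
(13, 5)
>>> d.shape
(3,)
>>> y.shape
(3, 3)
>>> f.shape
(5, 5)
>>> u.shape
(13, 3)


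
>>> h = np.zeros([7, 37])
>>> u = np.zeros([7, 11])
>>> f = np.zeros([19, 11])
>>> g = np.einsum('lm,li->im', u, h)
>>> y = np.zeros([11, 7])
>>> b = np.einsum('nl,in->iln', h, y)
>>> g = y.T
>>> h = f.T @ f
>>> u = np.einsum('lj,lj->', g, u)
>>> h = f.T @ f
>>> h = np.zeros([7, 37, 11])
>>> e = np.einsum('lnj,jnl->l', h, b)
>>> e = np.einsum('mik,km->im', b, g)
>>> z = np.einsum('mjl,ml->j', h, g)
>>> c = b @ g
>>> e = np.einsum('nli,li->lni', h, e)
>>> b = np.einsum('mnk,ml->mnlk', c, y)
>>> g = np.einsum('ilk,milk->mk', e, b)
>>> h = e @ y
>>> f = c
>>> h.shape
(37, 7, 7)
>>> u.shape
()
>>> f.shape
(11, 37, 11)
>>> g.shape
(11, 11)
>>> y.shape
(11, 7)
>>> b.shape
(11, 37, 7, 11)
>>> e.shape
(37, 7, 11)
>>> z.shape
(37,)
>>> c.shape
(11, 37, 11)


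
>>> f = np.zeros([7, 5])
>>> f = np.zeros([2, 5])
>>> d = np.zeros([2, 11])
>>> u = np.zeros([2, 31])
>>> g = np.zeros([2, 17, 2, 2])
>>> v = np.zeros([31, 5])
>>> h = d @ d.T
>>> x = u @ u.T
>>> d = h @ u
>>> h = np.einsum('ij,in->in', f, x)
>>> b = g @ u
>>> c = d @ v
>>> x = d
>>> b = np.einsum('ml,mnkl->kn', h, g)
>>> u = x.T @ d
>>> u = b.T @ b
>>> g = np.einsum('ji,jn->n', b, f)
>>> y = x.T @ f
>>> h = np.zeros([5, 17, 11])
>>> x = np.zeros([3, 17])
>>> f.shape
(2, 5)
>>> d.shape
(2, 31)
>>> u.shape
(17, 17)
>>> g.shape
(5,)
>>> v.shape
(31, 5)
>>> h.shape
(5, 17, 11)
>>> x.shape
(3, 17)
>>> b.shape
(2, 17)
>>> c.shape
(2, 5)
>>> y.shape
(31, 5)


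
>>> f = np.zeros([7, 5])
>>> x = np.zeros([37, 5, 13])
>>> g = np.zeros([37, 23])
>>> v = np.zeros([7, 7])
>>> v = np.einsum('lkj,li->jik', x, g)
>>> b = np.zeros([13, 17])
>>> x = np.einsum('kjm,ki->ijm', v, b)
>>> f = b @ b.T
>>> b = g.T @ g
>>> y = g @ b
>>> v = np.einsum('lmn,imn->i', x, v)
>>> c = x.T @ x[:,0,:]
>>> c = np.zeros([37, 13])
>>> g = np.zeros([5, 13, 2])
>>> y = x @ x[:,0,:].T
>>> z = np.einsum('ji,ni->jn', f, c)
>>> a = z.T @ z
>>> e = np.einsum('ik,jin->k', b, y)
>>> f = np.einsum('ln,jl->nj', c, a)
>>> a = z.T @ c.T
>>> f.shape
(13, 37)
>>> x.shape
(17, 23, 5)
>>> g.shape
(5, 13, 2)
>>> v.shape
(13,)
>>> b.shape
(23, 23)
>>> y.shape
(17, 23, 17)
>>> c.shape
(37, 13)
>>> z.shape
(13, 37)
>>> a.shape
(37, 37)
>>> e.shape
(23,)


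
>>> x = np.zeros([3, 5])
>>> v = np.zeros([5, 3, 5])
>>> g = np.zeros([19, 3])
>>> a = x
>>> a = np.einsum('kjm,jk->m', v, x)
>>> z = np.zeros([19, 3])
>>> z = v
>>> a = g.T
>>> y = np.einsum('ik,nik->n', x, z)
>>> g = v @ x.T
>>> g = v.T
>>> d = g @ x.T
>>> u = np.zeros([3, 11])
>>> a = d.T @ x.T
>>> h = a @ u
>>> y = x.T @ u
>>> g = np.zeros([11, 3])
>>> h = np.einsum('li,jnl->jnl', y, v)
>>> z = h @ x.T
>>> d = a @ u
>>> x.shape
(3, 5)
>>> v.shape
(5, 3, 5)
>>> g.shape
(11, 3)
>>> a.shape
(3, 3, 3)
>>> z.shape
(5, 3, 3)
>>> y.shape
(5, 11)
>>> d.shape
(3, 3, 11)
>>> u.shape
(3, 11)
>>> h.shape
(5, 3, 5)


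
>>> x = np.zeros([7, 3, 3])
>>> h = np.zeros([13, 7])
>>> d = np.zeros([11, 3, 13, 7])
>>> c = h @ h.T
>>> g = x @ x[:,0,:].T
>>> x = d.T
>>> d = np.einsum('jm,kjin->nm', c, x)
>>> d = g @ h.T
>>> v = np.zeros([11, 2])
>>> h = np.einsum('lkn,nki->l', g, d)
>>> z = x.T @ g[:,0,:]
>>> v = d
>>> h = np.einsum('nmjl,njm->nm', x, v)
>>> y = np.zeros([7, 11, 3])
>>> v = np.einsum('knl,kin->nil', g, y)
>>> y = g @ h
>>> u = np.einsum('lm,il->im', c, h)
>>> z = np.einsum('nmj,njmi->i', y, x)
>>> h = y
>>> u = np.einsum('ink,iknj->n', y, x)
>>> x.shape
(7, 13, 3, 11)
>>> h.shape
(7, 3, 13)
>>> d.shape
(7, 3, 13)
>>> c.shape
(13, 13)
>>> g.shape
(7, 3, 7)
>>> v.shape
(3, 11, 7)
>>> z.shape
(11,)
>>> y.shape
(7, 3, 13)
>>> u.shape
(3,)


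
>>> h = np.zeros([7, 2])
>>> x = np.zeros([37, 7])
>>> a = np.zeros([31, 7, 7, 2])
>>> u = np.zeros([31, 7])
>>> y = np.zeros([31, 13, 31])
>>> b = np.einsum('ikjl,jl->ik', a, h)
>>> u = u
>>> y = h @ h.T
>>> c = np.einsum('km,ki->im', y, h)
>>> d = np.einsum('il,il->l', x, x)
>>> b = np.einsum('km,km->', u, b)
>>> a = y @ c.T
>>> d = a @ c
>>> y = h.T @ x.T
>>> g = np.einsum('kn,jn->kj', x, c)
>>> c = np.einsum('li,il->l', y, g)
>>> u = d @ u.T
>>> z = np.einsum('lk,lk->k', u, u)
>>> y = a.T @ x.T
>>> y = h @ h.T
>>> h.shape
(7, 2)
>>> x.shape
(37, 7)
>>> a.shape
(7, 2)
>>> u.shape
(7, 31)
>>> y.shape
(7, 7)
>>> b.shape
()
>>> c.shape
(2,)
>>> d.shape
(7, 7)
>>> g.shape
(37, 2)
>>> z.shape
(31,)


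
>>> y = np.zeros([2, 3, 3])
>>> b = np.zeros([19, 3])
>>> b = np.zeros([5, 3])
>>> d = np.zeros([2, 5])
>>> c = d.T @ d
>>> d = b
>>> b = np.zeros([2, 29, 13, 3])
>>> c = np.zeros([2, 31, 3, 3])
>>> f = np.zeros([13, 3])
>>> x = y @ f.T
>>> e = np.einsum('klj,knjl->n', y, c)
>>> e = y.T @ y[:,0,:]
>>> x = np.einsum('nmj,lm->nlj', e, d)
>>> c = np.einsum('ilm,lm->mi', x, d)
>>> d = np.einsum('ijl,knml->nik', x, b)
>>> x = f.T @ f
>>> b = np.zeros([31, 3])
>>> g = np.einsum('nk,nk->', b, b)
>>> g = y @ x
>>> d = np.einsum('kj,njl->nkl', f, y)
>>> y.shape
(2, 3, 3)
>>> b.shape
(31, 3)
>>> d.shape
(2, 13, 3)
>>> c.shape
(3, 3)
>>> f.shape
(13, 3)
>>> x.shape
(3, 3)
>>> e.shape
(3, 3, 3)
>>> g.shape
(2, 3, 3)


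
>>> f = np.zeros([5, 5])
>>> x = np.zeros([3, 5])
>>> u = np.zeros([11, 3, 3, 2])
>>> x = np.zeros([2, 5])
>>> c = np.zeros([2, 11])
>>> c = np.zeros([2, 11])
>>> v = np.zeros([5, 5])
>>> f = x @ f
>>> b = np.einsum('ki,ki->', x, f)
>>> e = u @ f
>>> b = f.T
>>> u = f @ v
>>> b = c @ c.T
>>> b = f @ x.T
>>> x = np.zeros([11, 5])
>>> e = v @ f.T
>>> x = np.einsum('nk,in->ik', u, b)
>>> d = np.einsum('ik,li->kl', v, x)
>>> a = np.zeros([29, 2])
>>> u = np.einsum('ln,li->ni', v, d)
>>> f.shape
(2, 5)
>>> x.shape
(2, 5)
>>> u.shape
(5, 2)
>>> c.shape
(2, 11)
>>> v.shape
(5, 5)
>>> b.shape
(2, 2)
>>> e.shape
(5, 2)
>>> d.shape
(5, 2)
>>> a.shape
(29, 2)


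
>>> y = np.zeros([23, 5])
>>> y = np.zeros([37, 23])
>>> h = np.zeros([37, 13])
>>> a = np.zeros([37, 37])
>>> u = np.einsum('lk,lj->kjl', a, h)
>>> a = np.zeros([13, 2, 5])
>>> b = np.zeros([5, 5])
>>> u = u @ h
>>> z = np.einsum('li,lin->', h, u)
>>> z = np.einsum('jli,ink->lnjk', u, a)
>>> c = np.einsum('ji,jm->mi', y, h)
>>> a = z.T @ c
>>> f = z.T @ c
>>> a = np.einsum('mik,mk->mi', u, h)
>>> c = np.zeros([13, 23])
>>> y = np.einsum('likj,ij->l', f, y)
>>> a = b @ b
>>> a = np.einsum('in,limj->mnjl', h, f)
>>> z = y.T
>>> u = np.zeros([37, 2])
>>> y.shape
(5,)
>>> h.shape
(37, 13)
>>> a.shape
(2, 13, 23, 5)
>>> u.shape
(37, 2)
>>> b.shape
(5, 5)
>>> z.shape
(5,)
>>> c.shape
(13, 23)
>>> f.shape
(5, 37, 2, 23)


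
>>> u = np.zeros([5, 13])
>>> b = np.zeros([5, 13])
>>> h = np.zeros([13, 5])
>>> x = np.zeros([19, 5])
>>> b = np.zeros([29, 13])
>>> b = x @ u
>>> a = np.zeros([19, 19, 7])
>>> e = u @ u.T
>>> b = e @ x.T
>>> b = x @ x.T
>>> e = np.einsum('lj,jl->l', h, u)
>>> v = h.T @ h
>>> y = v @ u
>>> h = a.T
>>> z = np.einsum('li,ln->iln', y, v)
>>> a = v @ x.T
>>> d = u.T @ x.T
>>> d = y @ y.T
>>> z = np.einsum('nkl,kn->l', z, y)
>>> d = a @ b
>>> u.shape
(5, 13)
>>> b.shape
(19, 19)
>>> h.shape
(7, 19, 19)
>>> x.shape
(19, 5)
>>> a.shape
(5, 19)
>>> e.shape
(13,)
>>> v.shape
(5, 5)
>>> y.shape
(5, 13)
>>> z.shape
(5,)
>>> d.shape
(5, 19)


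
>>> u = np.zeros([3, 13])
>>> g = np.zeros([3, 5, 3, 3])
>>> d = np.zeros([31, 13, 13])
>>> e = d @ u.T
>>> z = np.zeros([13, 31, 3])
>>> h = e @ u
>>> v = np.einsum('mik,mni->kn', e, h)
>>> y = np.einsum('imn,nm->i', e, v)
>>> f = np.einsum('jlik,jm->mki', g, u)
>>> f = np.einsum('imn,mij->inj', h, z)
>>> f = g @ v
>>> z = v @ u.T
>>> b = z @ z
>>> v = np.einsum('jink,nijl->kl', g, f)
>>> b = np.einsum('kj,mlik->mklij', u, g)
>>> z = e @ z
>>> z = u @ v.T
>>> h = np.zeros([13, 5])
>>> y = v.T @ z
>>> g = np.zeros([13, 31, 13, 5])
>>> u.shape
(3, 13)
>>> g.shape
(13, 31, 13, 5)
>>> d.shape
(31, 13, 13)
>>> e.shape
(31, 13, 3)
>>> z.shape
(3, 3)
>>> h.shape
(13, 5)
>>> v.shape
(3, 13)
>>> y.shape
(13, 3)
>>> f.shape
(3, 5, 3, 13)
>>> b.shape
(3, 3, 5, 3, 13)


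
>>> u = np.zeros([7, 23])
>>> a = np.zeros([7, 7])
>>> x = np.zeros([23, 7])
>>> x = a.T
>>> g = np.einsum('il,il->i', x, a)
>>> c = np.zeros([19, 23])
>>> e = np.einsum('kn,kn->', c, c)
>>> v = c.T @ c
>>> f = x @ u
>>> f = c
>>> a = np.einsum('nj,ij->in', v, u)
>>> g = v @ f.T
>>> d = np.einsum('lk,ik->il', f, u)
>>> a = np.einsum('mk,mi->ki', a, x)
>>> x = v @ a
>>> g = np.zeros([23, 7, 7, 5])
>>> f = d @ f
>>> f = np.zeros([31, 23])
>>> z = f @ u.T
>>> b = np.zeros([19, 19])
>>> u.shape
(7, 23)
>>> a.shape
(23, 7)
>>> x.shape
(23, 7)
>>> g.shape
(23, 7, 7, 5)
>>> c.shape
(19, 23)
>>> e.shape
()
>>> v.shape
(23, 23)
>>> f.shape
(31, 23)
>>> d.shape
(7, 19)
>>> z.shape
(31, 7)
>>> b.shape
(19, 19)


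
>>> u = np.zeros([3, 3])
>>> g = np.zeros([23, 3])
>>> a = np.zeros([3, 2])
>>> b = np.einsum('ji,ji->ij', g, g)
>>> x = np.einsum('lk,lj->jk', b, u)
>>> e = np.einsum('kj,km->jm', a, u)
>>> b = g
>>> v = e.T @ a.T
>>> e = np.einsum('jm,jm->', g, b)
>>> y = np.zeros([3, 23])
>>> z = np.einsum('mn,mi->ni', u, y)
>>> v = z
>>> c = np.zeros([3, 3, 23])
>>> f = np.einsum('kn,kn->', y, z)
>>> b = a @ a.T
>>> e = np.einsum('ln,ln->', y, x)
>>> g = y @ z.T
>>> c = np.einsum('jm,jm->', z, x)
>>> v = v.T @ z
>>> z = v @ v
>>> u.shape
(3, 3)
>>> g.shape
(3, 3)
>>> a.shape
(3, 2)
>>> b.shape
(3, 3)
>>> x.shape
(3, 23)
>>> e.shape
()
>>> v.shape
(23, 23)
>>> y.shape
(3, 23)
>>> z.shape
(23, 23)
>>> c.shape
()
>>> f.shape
()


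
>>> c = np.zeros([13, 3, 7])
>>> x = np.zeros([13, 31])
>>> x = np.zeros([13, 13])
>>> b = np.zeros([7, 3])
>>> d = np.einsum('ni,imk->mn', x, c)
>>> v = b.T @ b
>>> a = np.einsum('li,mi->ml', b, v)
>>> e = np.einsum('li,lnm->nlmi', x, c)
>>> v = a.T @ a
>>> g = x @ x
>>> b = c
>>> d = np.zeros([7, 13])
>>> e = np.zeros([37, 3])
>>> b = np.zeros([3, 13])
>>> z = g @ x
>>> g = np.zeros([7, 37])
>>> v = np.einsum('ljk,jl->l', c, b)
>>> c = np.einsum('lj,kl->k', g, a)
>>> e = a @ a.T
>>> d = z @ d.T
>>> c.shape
(3,)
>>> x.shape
(13, 13)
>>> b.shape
(3, 13)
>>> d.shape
(13, 7)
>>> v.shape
(13,)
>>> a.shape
(3, 7)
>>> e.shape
(3, 3)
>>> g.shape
(7, 37)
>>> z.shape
(13, 13)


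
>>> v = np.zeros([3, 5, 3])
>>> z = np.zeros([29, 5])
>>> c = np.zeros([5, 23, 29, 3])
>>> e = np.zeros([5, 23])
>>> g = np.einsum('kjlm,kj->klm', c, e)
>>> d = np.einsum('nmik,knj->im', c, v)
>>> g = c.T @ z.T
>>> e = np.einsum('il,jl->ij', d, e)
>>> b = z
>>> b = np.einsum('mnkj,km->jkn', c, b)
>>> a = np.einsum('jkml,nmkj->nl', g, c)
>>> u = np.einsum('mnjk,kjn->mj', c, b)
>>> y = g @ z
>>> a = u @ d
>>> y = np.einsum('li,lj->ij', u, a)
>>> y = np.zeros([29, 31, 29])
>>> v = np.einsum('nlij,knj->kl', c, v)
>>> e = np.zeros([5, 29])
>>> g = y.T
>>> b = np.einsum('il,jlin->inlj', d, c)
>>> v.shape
(3, 23)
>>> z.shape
(29, 5)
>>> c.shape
(5, 23, 29, 3)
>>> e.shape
(5, 29)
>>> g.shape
(29, 31, 29)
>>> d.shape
(29, 23)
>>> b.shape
(29, 3, 23, 5)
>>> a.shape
(5, 23)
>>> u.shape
(5, 29)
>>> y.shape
(29, 31, 29)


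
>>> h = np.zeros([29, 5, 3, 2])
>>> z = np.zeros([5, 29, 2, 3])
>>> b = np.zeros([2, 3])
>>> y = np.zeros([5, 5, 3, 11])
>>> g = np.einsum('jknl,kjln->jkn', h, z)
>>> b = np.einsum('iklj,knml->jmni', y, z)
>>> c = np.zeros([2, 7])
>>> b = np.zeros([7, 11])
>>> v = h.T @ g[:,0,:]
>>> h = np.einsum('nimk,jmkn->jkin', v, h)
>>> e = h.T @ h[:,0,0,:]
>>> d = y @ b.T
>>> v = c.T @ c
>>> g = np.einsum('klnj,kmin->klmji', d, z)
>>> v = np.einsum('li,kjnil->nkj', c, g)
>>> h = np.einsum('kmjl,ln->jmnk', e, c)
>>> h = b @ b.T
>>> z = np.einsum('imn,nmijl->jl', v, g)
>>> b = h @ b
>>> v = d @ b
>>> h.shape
(7, 7)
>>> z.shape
(7, 2)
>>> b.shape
(7, 11)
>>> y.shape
(5, 5, 3, 11)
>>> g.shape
(5, 5, 29, 7, 2)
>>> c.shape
(2, 7)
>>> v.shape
(5, 5, 3, 11)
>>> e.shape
(2, 3, 3, 2)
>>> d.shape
(5, 5, 3, 7)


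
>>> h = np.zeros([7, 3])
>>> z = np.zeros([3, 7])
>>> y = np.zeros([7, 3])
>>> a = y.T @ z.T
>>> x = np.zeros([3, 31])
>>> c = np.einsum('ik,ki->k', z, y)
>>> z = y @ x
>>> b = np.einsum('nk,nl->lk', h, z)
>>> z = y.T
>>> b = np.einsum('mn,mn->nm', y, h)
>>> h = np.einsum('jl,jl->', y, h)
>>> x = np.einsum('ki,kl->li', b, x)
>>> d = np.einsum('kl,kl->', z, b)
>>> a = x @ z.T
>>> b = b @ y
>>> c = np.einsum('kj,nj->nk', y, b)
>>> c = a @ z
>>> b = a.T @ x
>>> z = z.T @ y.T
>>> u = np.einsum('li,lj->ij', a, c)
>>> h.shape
()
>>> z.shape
(7, 7)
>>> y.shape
(7, 3)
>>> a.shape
(31, 3)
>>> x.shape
(31, 7)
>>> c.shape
(31, 7)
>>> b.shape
(3, 7)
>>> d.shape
()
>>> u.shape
(3, 7)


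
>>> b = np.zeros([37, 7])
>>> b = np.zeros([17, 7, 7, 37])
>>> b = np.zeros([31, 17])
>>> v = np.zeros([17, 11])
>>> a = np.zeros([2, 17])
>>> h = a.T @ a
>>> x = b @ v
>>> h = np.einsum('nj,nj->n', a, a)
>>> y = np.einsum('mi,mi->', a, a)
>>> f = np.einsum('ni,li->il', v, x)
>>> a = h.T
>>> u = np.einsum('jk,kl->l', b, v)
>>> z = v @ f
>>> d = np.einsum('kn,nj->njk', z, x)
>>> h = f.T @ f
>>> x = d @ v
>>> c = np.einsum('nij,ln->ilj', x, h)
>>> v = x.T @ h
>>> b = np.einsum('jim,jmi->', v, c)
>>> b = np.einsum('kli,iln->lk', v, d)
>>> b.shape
(11, 11)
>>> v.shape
(11, 11, 31)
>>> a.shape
(2,)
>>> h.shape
(31, 31)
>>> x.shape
(31, 11, 11)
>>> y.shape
()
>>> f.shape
(11, 31)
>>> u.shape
(11,)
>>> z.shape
(17, 31)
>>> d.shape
(31, 11, 17)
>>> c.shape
(11, 31, 11)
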